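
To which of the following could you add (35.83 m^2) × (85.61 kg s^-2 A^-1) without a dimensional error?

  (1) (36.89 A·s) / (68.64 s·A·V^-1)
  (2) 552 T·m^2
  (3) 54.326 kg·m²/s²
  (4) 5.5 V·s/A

(2)

Reference: [m²] · [kg·s⁻²·A⁻¹] = kg·m²·s⁻²·A⁻¹.
Each option:
  (1) [s·A] / [kg⁻¹·m⁻²·s⁴·A²] = kg·m²·s⁻³·A⁻¹
  (2) T·m² = Wb·m⁻²·m² = kg·m²·s⁻²·A⁻¹  ← same
  (3) kg·m²·s⁻²
  (4) V·s·A⁻¹ = J·C⁻¹·s·A⁻¹ = kg·m²·s⁻²·A⁻²
Only (2) matches kg·m²·s⁻²·A⁻¹.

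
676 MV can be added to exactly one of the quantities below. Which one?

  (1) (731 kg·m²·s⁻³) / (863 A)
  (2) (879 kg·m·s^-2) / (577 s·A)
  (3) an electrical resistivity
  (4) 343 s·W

(1)

Reference: V = J·C⁻¹ = kg·m²·s⁻³·A⁻¹.
Each option:
  (1) [kg·m²·s⁻³] / [A] = kg·m²·s⁻³·A⁻¹  ← same
  (2) [kg·m·s⁻²] / [s·A] = kg·m·s⁻³·A⁻¹
  (3) [electrical resistivity] = kg·m³·s⁻³·A⁻²
  (4) W·s = J·s⁻¹·s = kg·m²·s⁻²
Only (1) matches kg·m²·s⁻³·A⁻¹.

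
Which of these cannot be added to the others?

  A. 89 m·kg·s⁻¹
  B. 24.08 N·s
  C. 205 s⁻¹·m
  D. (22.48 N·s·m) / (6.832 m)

C.

In SI base units:
  A. kg·m·s⁻¹
  B. N·s = kg·m·s⁻²·s = kg·m·s⁻¹
  C. m·s⁻¹
  D. [kg·m²·s⁻¹] / [m] = kg·m·s⁻¹
All reduce to kg·m·s⁻¹ except C., which is m·s⁻¹.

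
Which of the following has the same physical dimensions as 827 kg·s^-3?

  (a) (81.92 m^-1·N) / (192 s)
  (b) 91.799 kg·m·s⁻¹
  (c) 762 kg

(a)

Reference: kg·s⁻³.
Each option:
  (a) [kg·s⁻²] / [s] = kg·s⁻³  ← same
  (b) kg·m·s⁻¹
  (c) kg
Only (a) matches kg·s⁻³.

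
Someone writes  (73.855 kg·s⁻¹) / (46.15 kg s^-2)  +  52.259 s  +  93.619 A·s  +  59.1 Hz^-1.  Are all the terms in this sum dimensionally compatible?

No

Reduce each to base SI dimensions:
  (73.855 kg·s⁻¹) / (46.15 kg s^-2):  [kg·s⁻¹] / [kg·s⁻²] = s
  52.259 s:  s
  93.619 A·s:  A·s = s·A
  59.1 Hz^-1:  Hz⁻¹ = (s⁻¹)⁻¹ = s
The terms do not share a single dimension (s vs s·A).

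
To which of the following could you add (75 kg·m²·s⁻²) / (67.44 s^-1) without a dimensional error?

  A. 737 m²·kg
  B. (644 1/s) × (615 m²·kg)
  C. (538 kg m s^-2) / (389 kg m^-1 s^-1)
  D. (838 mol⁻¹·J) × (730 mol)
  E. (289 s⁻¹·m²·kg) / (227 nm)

B.

Reference: [kg·m²·s⁻²] / [s⁻¹] = kg·m²·s⁻¹.
Each option:
  A. kg·m²
  B. [s⁻¹] · [kg·m²] = kg·m²·s⁻¹  ← same
  C. [kg·m·s⁻²] / [kg·m⁻¹·s⁻¹] = m²·s⁻¹
  D. [kg·m²·s⁻²·mol⁻¹] · [mol] = kg·m²·s⁻²
  E. [kg·m²·s⁻¹] / [m] = kg·m·s⁻¹
Only B. matches kg·m²·s⁻¹.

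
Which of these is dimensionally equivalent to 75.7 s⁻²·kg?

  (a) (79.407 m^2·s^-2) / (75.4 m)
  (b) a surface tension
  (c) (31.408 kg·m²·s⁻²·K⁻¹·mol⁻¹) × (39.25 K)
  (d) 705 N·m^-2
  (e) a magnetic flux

(b)

Reference: kg·s⁻².
Each option:
  (a) [m²·s⁻²] / [m] = m·s⁻²
  (b) [surface tension] = kg·s⁻²  ← same
  (c) [kg·m²·s⁻²·K⁻¹·mol⁻¹] · [K] = kg·m²·s⁻²·mol⁻¹
  (d) N·m⁻² = kg·m·s⁻²·m⁻² = kg·m⁻¹·s⁻²
  (e) [magnetic flux] = kg·m²·s⁻²·A⁻¹
Only (b) matches kg·s⁻².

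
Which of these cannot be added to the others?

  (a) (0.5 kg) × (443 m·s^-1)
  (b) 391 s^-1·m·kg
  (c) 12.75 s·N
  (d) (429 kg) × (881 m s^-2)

(d)

In SI base units:
  (a) [kg] · [m·s⁻¹] = kg·m·s⁻¹
  (b) kg·m·s⁻¹
  (c) N·s = kg·m·s⁻²·s = kg·m·s⁻¹
  (d) [kg] · [m·s⁻²] = kg·m·s⁻²
All reduce to kg·m·s⁻¹ except (d), which is kg·m·s⁻².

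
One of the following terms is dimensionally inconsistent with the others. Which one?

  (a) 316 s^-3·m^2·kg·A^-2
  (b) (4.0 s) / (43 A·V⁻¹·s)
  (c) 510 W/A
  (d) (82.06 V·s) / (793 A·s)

(c)

In SI base units:
  (a) kg·m²·s⁻³·A⁻²
  (b) [s] / [kg⁻¹·m⁻²·s⁴·A²] = kg·m²·s⁻³·A⁻²
  (c) W·A⁻¹ = J·s⁻¹·A⁻¹ = kg·m²·s⁻³·A⁻¹
  (d) [kg·m²·s⁻²·A⁻¹] / [s·A] = kg·m²·s⁻³·A⁻²
All reduce to kg·m²·s⁻³·A⁻² except (c), which is kg·m²·s⁻³·A⁻¹.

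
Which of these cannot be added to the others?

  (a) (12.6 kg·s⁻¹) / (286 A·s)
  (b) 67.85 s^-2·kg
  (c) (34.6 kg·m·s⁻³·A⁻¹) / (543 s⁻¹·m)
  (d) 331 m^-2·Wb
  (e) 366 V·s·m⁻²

(b)

Expand each in SI base units:
  (a) [kg·s⁻¹] / [s·A] = kg·s⁻²·A⁻¹
  (b) kg·s⁻²
  (c) [kg·m·s⁻³·A⁻¹] / [m·s⁻¹] = kg·s⁻²·A⁻¹
  (d) Wb·m⁻² = V·s·m⁻² = kg·s⁻²·A⁻¹
  (e) V·s·m⁻² = J·C⁻¹·s·m⁻² = kg·s⁻²·A⁻¹
All reduce to kg·s⁻²·A⁻¹ except (b), which is kg·s⁻².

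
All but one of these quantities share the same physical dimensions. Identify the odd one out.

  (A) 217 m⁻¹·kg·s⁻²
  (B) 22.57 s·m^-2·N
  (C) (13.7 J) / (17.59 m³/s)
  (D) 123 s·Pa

Reduce each to base SI dimensions:
  (A) kg·m⁻¹·s⁻²
  (B) N·s·m⁻² = kg·m·s⁻²·s·m⁻² = kg·m⁻¹·s⁻¹
  (C) [kg·m²·s⁻²] / [m³·s⁻¹] = kg·m⁻¹·s⁻¹
  (D) Pa·s = N·m⁻²·s = kg·m⁻¹·s⁻¹
All reduce to kg·m⁻¹·s⁻¹ except (A), which is kg·m⁻¹·s⁻².

(A)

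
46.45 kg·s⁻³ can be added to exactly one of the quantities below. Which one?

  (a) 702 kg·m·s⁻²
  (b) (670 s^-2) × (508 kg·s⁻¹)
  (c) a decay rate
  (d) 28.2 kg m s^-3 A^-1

Reference: kg·s⁻³.
Each option:
  (a) kg·m·s⁻²
  (b) [s⁻²] · [kg·s⁻¹] = kg·s⁻³  ← same
  (c) [decay rate] = s⁻¹
  (d) kg·m·s⁻³·A⁻¹
Only (b) matches kg·s⁻³.

(b)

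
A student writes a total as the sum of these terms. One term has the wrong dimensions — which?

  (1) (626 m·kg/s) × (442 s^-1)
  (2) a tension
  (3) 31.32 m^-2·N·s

(3)

Reduce each to base SI dimensions:
  (1) [kg·m·s⁻¹] · [s⁻¹] = kg·m·s⁻²
  (2) [tension] = kg·m·s⁻²
  (3) N·s·m⁻² = kg·m·s⁻²·s·m⁻² = kg·m⁻¹·s⁻¹
All reduce to kg·m·s⁻² except (3), which is kg·m⁻¹·s⁻¹.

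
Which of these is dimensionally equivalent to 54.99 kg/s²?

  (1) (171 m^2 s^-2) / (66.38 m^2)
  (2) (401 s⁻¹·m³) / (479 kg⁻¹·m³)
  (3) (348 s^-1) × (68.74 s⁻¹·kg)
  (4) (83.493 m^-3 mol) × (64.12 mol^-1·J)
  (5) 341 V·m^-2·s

Reference: kg·s⁻².
Each option:
  (1) [m²·s⁻²] / [m²] = s⁻²
  (2) [m³·s⁻¹] / [kg⁻¹·m³] = kg·s⁻¹
  (3) [s⁻¹] · [kg·s⁻¹] = kg·s⁻²  ← same
  (4) [m⁻³·mol] · [kg·m²·s⁻²·mol⁻¹] = kg·m⁻¹·s⁻²
  (5) V·s·m⁻² = J·C⁻¹·s·m⁻² = kg·s⁻²·A⁻¹
Only (3) matches kg·s⁻².

(3)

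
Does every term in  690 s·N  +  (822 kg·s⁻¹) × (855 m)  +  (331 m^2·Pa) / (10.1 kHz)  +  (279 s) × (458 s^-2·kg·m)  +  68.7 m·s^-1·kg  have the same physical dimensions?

In SI base units:
  690 s·N:  N·s = kg·m·s⁻²·s = kg·m·s⁻¹
  (822 kg·s⁻¹) × (855 m):  [kg·s⁻¹] · [m] = kg·m·s⁻¹
  (331 m^2·Pa) / (10.1 kHz):  [kg·m·s⁻²] / [s⁻¹] = kg·m·s⁻¹
  (279 s) × (458 s^-2·kg·m):  [s] · [kg·m·s⁻²] = kg·m·s⁻¹
  68.7 m·s^-1·kg:  kg·m·s⁻¹
Every term reduces to kg·m·s⁻¹.

Yes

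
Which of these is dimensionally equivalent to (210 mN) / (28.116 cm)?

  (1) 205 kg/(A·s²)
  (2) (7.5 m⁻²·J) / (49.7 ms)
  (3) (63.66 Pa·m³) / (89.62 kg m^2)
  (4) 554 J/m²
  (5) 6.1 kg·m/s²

Reference: [kg·m·s⁻²] / [m] = kg·s⁻².
Each option:
  (1) kg·s⁻²·A⁻¹
  (2) [kg·s⁻²] / [s] = kg·s⁻³
  (3) [kg·m²·s⁻²] / [kg·m²] = s⁻²
  (4) J·m⁻² = N·m·m⁻² = kg·s⁻²  ← same
  (5) kg·m·s⁻²
Only (4) matches kg·s⁻².

(4)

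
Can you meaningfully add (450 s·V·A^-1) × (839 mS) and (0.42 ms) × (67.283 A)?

Expand each in SI base units:
  (450 s·V·A^-1) × (839 mS):  [kg·m²·s⁻²·A⁻²] · [kg⁻¹·m⁻²·s³·A²] = s
  (0.42 ms) × (67.283 A):  [s] · [A] = s·A
s ≠ s·A, so they cannot be added.

No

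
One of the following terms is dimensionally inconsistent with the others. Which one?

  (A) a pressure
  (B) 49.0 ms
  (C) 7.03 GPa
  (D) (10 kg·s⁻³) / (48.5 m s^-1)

Reduce each to base SI dimensions:
  (A) [pressure] = kg·m⁻¹·s⁻²
  (B) s
  (C) Pa = N·m⁻² = kg·m⁻¹·s⁻²
  (D) [kg·s⁻³] / [m·s⁻¹] = kg·m⁻¹·s⁻²
All reduce to kg·m⁻¹·s⁻² except (B), which is s.

(B)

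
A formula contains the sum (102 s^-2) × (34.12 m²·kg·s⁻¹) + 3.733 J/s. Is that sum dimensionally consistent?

Work out the base dimensions of each:
  (102 s^-2) × (34.12 m²·kg·s⁻¹):  [s⁻²] · [kg·m²·s⁻¹] = kg·m²·s⁻³
  3.733 J/s:  J·s⁻¹ = N·m·s⁻¹ = kg·m²·s⁻³
Both are kg·m²·s⁻³, so they have the same dimensions and can be added.

Yes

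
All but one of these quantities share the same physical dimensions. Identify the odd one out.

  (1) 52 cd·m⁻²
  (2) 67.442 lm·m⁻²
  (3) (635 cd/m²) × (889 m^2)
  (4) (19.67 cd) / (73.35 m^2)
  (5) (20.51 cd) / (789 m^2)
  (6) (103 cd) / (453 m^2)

Expand each in SI base units:
  (1) cd·m⁻² = m⁻²·cd
  (2) lm·m⁻² = cd·m⁻² = m⁻²·cd
  (3) [m⁻²·cd] · [m²] = cd
  (4) [cd] / [m²] = m⁻²·cd
  (5) [cd] / [m²] = m⁻²·cd
  (6) [cd] / [m²] = m⁻²·cd
All reduce to m⁻²·cd except (3), which is cd.

(3)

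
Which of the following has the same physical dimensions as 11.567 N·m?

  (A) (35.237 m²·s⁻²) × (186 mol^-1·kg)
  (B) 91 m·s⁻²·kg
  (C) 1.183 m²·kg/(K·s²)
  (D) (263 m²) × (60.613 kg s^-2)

(D)

Reference: N·m = kg·m·s⁻²·m = kg·m²·s⁻².
Each option:
  (A) [m²·s⁻²] · [kg·mol⁻¹] = kg·m²·s⁻²·mol⁻¹
  (B) kg·m·s⁻²
  (C) kg·m²·s⁻²·K⁻¹
  (D) [m²] · [kg·s⁻²] = kg·m²·s⁻²  ← same
Only (D) matches kg·m²·s⁻².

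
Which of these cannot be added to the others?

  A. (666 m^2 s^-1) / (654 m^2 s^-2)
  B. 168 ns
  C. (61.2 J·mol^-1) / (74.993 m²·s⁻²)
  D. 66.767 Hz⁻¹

C.

In SI base units:
  A. [m²·s⁻¹] / [m²·s⁻²] = s
  B. s
  C. [kg·m²·s⁻²·mol⁻¹] / [m²·s⁻²] = kg·mol⁻¹
  D. Hz⁻¹ = (s⁻¹)⁻¹ = s
All reduce to s except C., which is kg·mol⁻¹.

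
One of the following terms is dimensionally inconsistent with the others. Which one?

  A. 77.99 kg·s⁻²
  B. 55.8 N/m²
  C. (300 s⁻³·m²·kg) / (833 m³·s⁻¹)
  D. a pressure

Expand each in SI base units:
  A. kg·s⁻²
  B. N·m⁻² = kg·m·s⁻²·m⁻² = kg·m⁻¹·s⁻²
  C. [kg·m²·s⁻³] / [m³·s⁻¹] = kg·m⁻¹·s⁻²
  D. [pressure] = kg·m⁻¹·s⁻²
All reduce to kg·m⁻¹·s⁻² except A., which is kg·s⁻².

A.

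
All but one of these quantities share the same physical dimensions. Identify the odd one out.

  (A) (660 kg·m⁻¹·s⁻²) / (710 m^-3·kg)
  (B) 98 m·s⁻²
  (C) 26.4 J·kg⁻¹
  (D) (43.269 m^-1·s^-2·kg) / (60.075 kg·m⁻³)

Expand each in SI base units:
  (A) [kg·m⁻¹·s⁻²] / [kg·m⁻³] = m²·s⁻²
  (B) m·s⁻²
  (C) J·kg⁻¹ = N·m·kg⁻¹ = m²·s⁻²
  (D) [kg·m⁻¹·s⁻²] / [kg·m⁻³] = m²·s⁻²
All reduce to m²·s⁻² except (B), which is m·s⁻².

(B)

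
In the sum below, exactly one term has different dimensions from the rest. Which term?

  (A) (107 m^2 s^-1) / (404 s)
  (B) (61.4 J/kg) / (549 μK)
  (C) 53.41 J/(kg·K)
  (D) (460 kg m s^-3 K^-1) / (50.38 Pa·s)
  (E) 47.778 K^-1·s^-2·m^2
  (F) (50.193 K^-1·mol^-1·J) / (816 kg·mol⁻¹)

Work out the base dimensions of each:
  (A) [m²·s⁻¹] / [s] = m²·s⁻²
  (B) [m²·s⁻²] / [K] = m²·s⁻²·K⁻¹
  (C) J·kg⁻¹·K⁻¹ = N·m·kg⁻¹·K⁻¹ = m²·s⁻²·K⁻¹
  (D) [kg·m·s⁻³·K⁻¹] / [kg·m⁻¹·s⁻¹] = m²·s⁻²·K⁻¹
  (E) m²·s⁻²·K⁻¹
  (F) [kg·m²·s⁻²·K⁻¹·mol⁻¹] / [kg·mol⁻¹] = m²·s⁻²·K⁻¹
All reduce to m²·s⁻²·K⁻¹ except (A), which is m²·s⁻².

(A)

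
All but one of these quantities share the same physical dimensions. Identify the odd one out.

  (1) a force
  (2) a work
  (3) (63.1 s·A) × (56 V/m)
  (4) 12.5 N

In SI base units:
  (1) [force] = kg·m·s⁻²
  (2) [work] = kg·m²·s⁻²
  (3) [s·A] · [kg·m·s⁻³·A⁻¹] = kg·m·s⁻²
  (4) N = kg·m·s⁻²
All reduce to kg·m·s⁻² except (2), which is kg·m²·s⁻².

(2)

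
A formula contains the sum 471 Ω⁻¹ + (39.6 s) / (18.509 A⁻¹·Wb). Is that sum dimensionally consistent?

In SI base units:
  471 Ω⁻¹:  Ω⁻¹ = (V·A⁻¹)⁻¹ = kg⁻¹·m⁻²·s³·A²
  (39.6 s) / (18.509 A⁻¹·Wb):  [s] / [kg·m²·s⁻²·A⁻²] = kg⁻¹·m⁻²·s³·A²
Both are kg⁻¹·m⁻²·s³·A², so they have the same dimensions and can be added.

Yes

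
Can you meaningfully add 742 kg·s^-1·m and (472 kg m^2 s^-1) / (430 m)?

Reduce each to base SI dimensions:
  742 kg·s^-1·m:  kg·m·s⁻¹
  (472 kg m^2 s^-1) / (430 m):  [kg·m²·s⁻¹] / [m] = kg·m·s⁻¹
Both are kg·m·s⁻¹, so they have the same dimensions and can be added.

Yes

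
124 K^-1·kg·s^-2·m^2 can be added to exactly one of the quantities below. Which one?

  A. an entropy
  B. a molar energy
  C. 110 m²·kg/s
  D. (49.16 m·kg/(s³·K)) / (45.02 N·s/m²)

Reference: kg·m²·s⁻²·K⁻¹.
Each option:
  A. [entropy] = kg·m²·s⁻²·K⁻¹  ← same
  B. [molar energy] = kg·m²·s⁻²·mol⁻¹
  C. kg·m²·s⁻¹
  D. [kg·m·s⁻³·K⁻¹] / [kg·m⁻¹·s⁻¹] = m²·s⁻²·K⁻¹
Only A. matches kg·m²·s⁻²·K⁻¹.

A.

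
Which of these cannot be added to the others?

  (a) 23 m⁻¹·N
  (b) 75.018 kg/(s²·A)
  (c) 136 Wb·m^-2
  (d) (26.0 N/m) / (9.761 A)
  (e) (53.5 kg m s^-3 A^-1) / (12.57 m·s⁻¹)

Reduce each to base SI dimensions:
  (a) N·m⁻¹ = kg·m·s⁻²·m⁻¹ = kg·s⁻²
  (b) kg·s⁻²·A⁻¹
  (c) Wb·m⁻² = V·s·m⁻² = kg·s⁻²·A⁻¹
  (d) [kg·s⁻²] / [A] = kg·s⁻²·A⁻¹
  (e) [kg·m·s⁻³·A⁻¹] / [m·s⁻¹] = kg·s⁻²·A⁻¹
All reduce to kg·s⁻²·A⁻¹ except (a), which is kg·s⁻².

(a)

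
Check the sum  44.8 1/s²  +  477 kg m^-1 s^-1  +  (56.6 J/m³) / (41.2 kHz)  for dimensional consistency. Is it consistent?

Work out the base dimensions of each:
  44.8 1/s²:  s⁻²
  477 kg m^-1 s^-1:  kg·m⁻¹·s⁻¹
  (56.6 J/m³) / (41.2 kHz):  [kg·m⁻¹·s⁻²] / [s⁻¹] = kg·m⁻¹·s⁻¹
The terms do not share a single dimension (kg·m⁻¹·s⁻¹ vs s⁻²).

No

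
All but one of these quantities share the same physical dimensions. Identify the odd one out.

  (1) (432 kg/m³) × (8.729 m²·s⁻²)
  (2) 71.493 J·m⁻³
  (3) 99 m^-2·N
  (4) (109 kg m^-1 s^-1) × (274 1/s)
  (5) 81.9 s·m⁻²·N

(5)

Work out the base dimensions of each:
  (1) [kg·m⁻³] · [m²·s⁻²] = kg·m⁻¹·s⁻²
  (2) J·m⁻³ = N·m·m⁻³ = kg·m⁻¹·s⁻²
  (3) N·m⁻² = kg·m·s⁻²·m⁻² = kg·m⁻¹·s⁻²
  (4) [kg·m⁻¹·s⁻¹] · [s⁻¹] = kg·m⁻¹·s⁻²
  (5) N·s·m⁻² = kg·m·s⁻²·s·m⁻² = kg·m⁻¹·s⁻¹
All reduce to kg·m⁻¹·s⁻² except (5), which is kg·m⁻¹·s⁻¹.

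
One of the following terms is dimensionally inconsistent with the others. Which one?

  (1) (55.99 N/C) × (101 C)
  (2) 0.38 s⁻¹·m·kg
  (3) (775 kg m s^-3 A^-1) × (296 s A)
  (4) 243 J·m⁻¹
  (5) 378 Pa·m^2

Dimensions:
  (1) [kg·m·s⁻³·A⁻¹] · [s·A] = kg·m·s⁻²
  (2) kg·m·s⁻¹
  (3) [kg·m·s⁻³·A⁻¹] · [s·A] = kg·m·s⁻²
  (4) J·m⁻¹ = N·m·m⁻¹ = kg·m·s⁻²
  (5) Pa·m² = N·m⁻²·m² = kg·m·s⁻²
All reduce to kg·m·s⁻² except (2), which is kg·m·s⁻¹.

(2)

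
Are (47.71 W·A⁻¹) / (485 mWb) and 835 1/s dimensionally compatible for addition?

Yes

Expand each in SI base units:
  (47.71 W·A⁻¹) / (485 mWb):  [kg·m²·s⁻³·A⁻¹] / [kg·m²·s⁻²·A⁻¹] = s⁻¹
  835 1/s:  s⁻¹
Both are s⁻¹, so they have the same dimensions and can be added.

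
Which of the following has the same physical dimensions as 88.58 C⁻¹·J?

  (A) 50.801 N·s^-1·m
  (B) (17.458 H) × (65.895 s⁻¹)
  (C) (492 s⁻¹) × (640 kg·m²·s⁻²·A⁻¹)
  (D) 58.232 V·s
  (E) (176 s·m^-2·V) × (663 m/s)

(C)

Reference: J·C⁻¹ = N·m·(s·A)⁻¹ = kg·m²·s⁻³·A⁻¹.
Each option:
  (A) N·m·s⁻¹ = kg·m·s⁻²·m·s⁻¹ = kg·m²·s⁻³
  (B) [kg·m²·s⁻²·A⁻²] · [s⁻¹] = kg·m²·s⁻³·A⁻²
  (C) [s⁻¹] · [kg·m²·s⁻²·A⁻¹] = kg·m²·s⁻³·A⁻¹  ← same
  (D) V·s = J·C⁻¹·s = kg·m²·s⁻²·A⁻¹
  (E) [kg·s⁻²·A⁻¹] · [m·s⁻¹] = kg·m·s⁻³·A⁻¹
Only (C) matches kg·m²·s⁻³·A⁻¹.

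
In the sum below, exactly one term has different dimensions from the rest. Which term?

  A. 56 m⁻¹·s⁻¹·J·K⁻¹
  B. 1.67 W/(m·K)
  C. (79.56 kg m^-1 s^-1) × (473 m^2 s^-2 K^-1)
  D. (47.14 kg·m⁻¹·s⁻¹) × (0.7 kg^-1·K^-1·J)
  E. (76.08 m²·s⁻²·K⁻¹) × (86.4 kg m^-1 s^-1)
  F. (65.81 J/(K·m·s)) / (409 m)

F.

In SI base units:
  A. J·s⁻¹·m⁻¹·K⁻¹ = N·m·s⁻¹·m⁻¹·K⁻¹ = kg·m·s⁻³·K⁻¹
  B. W·m⁻¹·K⁻¹ = J·s⁻¹·m⁻¹·K⁻¹ = kg·m·s⁻³·K⁻¹
  C. [kg·m⁻¹·s⁻¹] · [m²·s⁻²·K⁻¹] = kg·m·s⁻³·K⁻¹
  D. [kg·m⁻¹·s⁻¹] · [m²·s⁻²·K⁻¹] = kg·m·s⁻³·K⁻¹
  E. [m²·s⁻²·K⁻¹] · [kg·m⁻¹·s⁻¹] = kg·m·s⁻³·K⁻¹
  F. [kg·m·s⁻³·K⁻¹] / [m] = kg·s⁻³·K⁻¹
All reduce to kg·m·s⁻³·K⁻¹ except F., which is kg·s⁻³·K⁻¹.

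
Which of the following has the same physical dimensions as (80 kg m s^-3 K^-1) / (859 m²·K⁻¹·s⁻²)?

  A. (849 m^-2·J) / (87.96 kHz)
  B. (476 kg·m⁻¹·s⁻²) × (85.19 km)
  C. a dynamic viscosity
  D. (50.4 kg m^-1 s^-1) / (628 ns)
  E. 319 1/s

C.

Reference: [kg·m·s⁻³·K⁻¹] / [m²·s⁻²·K⁻¹] = kg·m⁻¹·s⁻¹.
Each option:
  A. [kg·s⁻²] / [s⁻¹] = kg·s⁻¹
  B. [kg·m⁻¹·s⁻²] · [m] = kg·s⁻²
  C. [dynamic viscosity] = kg·m⁻¹·s⁻¹  ← same
  D. [kg·m⁻¹·s⁻¹] / [s] = kg·m⁻¹·s⁻²
  E. s⁻¹
Only C. matches kg·m⁻¹·s⁻¹.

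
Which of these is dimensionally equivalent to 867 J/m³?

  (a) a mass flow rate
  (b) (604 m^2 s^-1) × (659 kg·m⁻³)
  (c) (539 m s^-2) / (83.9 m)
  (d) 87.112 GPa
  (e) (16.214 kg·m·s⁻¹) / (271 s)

Reference: J·m⁻³ = N·m·m⁻³ = kg·m⁻¹·s⁻².
Each option:
  (a) [mass flow rate] = kg·s⁻¹
  (b) [m²·s⁻¹] · [kg·m⁻³] = kg·m⁻¹·s⁻¹
  (c) [m·s⁻²] / [m] = s⁻²
  (d) Pa = N·m⁻² = kg·m⁻¹·s⁻²  ← same
  (e) [kg·m·s⁻¹] / [s] = kg·m·s⁻²
Only (d) matches kg·m⁻¹·s⁻².

(d)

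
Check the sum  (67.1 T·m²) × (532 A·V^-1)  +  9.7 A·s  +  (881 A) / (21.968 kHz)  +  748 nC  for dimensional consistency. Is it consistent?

Yes

Reduce each to base SI dimensions:
  (67.1 T·m²) × (532 A·V^-1):  [kg·m²·s⁻²·A⁻¹] · [kg⁻¹·m⁻²·s³·A²] = s·A
  9.7 A·s:  A·s = s·A
  (881 A) / (21.968 kHz):  [A] / [s⁻¹] = s·A
  748 nC:  C = s·A
Every term reduces to s·A.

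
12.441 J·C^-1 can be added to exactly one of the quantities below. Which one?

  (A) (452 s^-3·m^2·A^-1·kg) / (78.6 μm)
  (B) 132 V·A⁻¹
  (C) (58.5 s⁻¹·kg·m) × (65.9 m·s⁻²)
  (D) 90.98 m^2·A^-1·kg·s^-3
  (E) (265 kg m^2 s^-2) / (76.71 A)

(D)

Reference: J·C⁻¹ = N·m·(s·A)⁻¹ = kg·m²·s⁻³·A⁻¹.
Each option:
  (A) [kg·m²·s⁻³·A⁻¹] / [m] = kg·m·s⁻³·A⁻¹
  (B) V·A⁻¹ = J·C⁻¹·A⁻¹ = kg·m²·s⁻³·A⁻²
  (C) [kg·m·s⁻¹] · [m·s⁻²] = kg·m²·s⁻³
  (D) kg·m²·s⁻³·A⁻¹  ← same
  (E) [kg·m²·s⁻²] / [A] = kg·m²·s⁻²·A⁻¹
Only (D) matches kg·m²·s⁻³·A⁻¹.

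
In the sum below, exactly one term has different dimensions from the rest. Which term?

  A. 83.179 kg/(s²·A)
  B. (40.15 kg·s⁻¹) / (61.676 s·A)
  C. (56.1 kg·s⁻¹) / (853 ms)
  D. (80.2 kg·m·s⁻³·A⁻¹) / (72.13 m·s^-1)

C.

Expand each in SI base units:
  A. kg·s⁻²·A⁻¹
  B. [kg·s⁻¹] / [s·A] = kg·s⁻²·A⁻¹
  C. [kg·s⁻¹] / [s] = kg·s⁻²
  D. [kg·m·s⁻³·A⁻¹] / [m·s⁻¹] = kg·s⁻²·A⁻¹
All reduce to kg·s⁻²·A⁻¹ except C., which is kg·s⁻².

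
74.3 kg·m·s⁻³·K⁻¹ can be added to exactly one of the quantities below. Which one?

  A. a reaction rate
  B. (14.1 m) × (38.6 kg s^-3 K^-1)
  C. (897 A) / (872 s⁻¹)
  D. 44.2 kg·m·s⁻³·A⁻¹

B.

Reference: kg·m·s⁻³·K⁻¹.
Each option:
  A. [reaction rate] = m⁻³·s⁻¹·mol
  B. [m] · [kg·s⁻³·K⁻¹] = kg·m·s⁻³·K⁻¹  ← same
  C. [A] / [s⁻¹] = s·A
  D. kg·m·s⁻³·A⁻¹
Only B. matches kg·m·s⁻³·K⁻¹.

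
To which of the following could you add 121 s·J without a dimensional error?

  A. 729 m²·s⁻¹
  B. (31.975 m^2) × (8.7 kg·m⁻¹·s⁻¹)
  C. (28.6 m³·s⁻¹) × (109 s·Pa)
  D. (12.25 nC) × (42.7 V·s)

Reference: J·s = N·m·s = kg·m²·s⁻¹.
Each option:
  A. m²·s⁻¹
  B. [m²] · [kg·m⁻¹·s⁻¹] = kg·m·s⁻¹
  C. [m³·s⁻¹] · [kg·m⁻¹·s⁻¹] = kg·m²·s⁻²
  D. [s·A] · [kg·m²·s⁻²·A⁻¹] = kg·m²·s⁻¹  ← same
Only D. matches kg·m²·s⁻¹.

D.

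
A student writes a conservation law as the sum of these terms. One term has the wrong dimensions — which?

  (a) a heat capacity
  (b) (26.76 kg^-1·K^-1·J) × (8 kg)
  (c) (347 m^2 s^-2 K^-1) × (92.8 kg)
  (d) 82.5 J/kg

(d)

Dimensions:
  (a) [heat capacity] = kg·m²·s⁻²·K⁻¹
  (b) [m²·s⁻²·K⁻¹] · [kg] = kg·m²·s⁻²·K⁻¹
  (c) [m²·s⁻²·K⁻¹] · [kg] = kg·m²·s⁻²·K⁻¹
  (d) J·kg⁻¹ = N·m·kg⁻¹ = m²·s⁻²
All reduce to kg·m²·s⁻²·K⁻¹ except (d), which is m²·s⁻².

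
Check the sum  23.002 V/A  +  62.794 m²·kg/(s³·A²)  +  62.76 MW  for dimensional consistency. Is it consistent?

In SI base units:
  23.002 V/A:  V·A⁻¹ = J·C⁻¹·A⁻¹ = kg·m²·s⁻³·A⁻²
  62.794 m²·kg/(s³·A²):  kg·m²·s⁻³·A⁻²
  62.76 MW:  W = J·s⁻¹ = kg·m²·s⁻³
The terms do not share a single dimension (kg·m²·s⁻³ vs kg·m²·s⁻³·A⁻²).

No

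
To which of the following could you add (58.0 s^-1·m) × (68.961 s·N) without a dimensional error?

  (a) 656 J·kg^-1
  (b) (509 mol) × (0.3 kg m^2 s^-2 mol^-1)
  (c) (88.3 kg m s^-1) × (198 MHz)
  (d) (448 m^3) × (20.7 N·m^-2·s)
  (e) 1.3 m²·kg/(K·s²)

Reference: [m·s⁻¹] · [kg·m·s⁻¹] = kg·m²·s⁻².
Each option:
  (a) J·kg⁻¹ = N·m·kg⁻¹ = m²·s⁻²
  (b) [mol] · [kg·m²·s⁻²·mol⁻¹] = kg·m²·s⁻²  ← same
  (c) [kg·m·s⁻¹] · [s⁻¹] = kg·m·s⁻²
  (d) [m³] · [kg·m⁻¹·s⁻¹] = kg·m²·s⁻¹
  (e) kg·m²·s⁻²·K⁻¹
Only (b) matches kg·m²·s⁻².

(b)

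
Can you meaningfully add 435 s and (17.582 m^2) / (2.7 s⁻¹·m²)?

Reduce each to base SI dimensions:
  435 s:  s
  (17.582 m^2) / (2.7 s⁻¹·m²):  [m²] / [m²·s⁻¹] = s
Both are s, so they have the same dimensions and can be added.

Yes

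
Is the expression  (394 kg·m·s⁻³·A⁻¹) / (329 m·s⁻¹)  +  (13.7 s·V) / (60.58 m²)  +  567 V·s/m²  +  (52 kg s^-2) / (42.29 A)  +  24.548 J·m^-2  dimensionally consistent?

No

Expand each in SI base units:
  (394 kg·m·s⁻³·A⁻¹) / (329 m·s⁻¹):  [kg·m·s⁻³·A⁻¹] / [m·s⁻¹] = kg·s⁻²·A⁻¹
  (13.7 s·V) / (60.58 m²):  [kg·m²·s⁻²·A⁻¹] / [m²] = kg·s⁻²·A⁻¹
  567 V·s/m²:  V·s·m⁻² = J·C⁻¹·s·m⁻² = kg·s⁻²·A⁻¹
  (52 kg s^-2) / (42.29 A):  [kg·s⁻²] / [A] = kg·s⁻²·A⁻¹
  24.548 J·m^-2:  J·m⁻² = N·m·m⁻² = kg·s⁻²
The terms do not share a single dimension (kg·s⁻² vs kg·s⁻²·A⁻¹).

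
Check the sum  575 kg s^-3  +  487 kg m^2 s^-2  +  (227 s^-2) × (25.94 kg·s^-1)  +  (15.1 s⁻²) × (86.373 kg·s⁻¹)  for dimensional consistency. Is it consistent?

Work out the base dimensions of each:
  575 kg s^-3:  kg·s⁻³
  487 kg m^2 s^-2:  kg·m²·s⁻²
  (227 s^-2) × (25.94 kg·s^-1):  [s⁻²] · [kg·s⁻¹] = kg·s⁻³
  (15.1 s⁻²) × (86.373 kg·s⁻¹):  [s⁻²] · [kg·s⁻¹] = kg·s⁻³
The terms do not share a single dimension (kg·m²·s⁻² vs kg·s⁻³).

No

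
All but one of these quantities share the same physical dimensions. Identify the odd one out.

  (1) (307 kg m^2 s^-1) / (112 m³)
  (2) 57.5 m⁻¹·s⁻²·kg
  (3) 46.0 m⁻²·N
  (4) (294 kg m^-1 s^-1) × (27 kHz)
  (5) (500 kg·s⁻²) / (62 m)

(1)

Expand each in SI base units:
  (1) [kg·m²·s⁻¹] / [m³] = kg·m⁻¹·s⁻¹
  (2) kg·m⁻¹·s⁻²
  (3) N·m⁻² = kg·m·s⁻²·m⁻² = kg·m⁻¹·s⁻²
  (4) [kg·m⁻¹·s⁻¹] · [s⁻¹] = kg·m⁻¹·s⁻²
  (5) [kg·s⁻²] / [m] = kg·m⁻¹·s⁻²
All reduce to kg·m⁻¹·s⁻² except (1), which is kg·m⁻¹·s⁻¹.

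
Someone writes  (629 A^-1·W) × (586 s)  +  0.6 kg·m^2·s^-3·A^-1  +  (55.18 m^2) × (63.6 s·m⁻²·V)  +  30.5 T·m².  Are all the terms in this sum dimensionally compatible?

Expand each in SI base units:
  (629 A^-1·W) × (586 s):  [kg·m²·s⁻³·A⁻¹] · [s] = kg·m²·s⁻²·A⁻¹
  0.6 kg·m^2·s^-3·A^-1:  kg·m²·s⁻³·A⁻¹
  (55.18 m^2) × (63.6 s·m⁻²·V):  [m²] · [kg·s⁻²·A⁻¹] = kg·m²·s⁻²·A⁻¹
  30.5 T·m²:  T·m² = Wb·m⁻²·m² = kg·m²·s⁻²·A⁻¹
The terms do not share a single dimension (kg·m²·s⁻²·A⁻¹ vs kg·m²·s⁻³·A⁻¹).

No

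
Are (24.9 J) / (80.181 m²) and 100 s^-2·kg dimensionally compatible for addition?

Yes

Reduce each to base SI dimensions:
  (24.9 J) / (80.181 m²):  [kg·m²·s⁻²] / [m²] = kg·s⁻²
  100 s^-2·kg:  kg·s⁻²
Both are kg·s⁻², so they have the same dimensions and can be added.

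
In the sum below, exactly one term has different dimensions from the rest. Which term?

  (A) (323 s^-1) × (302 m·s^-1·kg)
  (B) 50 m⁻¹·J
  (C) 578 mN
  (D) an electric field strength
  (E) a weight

Expand each in SI base units:
  (A) [s⁻¹] · [kg·m·s⁻¹] = kg·m·s⁻²
  (B) J·m⁻¹ = N·m·m⁻¹ = kg·m·s⁻²
  (C) N = kg·m·s⁻²
  (D) [electric field strength] = kg·m·s⁻³·A⁻¹
  (E) [weight] = kg·m·s⁻²
All reduce to kg·m·s⁻² except (D), which is kg·m·s⁻³·A⁻¹.

(D)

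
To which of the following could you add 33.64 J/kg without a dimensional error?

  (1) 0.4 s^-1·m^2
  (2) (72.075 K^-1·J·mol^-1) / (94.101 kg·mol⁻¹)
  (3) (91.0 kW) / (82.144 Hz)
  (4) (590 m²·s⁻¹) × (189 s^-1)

(4)

Reference: J·kg⁻¹ = N·m·kg⁻¹ = m²·s⁻².
Each option:
  (1) m²·s⁻¹
  (2) [kg·m²·s⁻²·K⁻¹·mol⁻¹] / [kg·mol⁻¹] = m²·s⁻²·K⁻¹
  (3) [kg·m²·s⁻³] / [s⁻¹] = kg·m²·s⁻²
  (4) [m²·s⁻¹] · [s⁻¹] = m²·s⁻²  ← same
Only (4) matches m²·s⁻².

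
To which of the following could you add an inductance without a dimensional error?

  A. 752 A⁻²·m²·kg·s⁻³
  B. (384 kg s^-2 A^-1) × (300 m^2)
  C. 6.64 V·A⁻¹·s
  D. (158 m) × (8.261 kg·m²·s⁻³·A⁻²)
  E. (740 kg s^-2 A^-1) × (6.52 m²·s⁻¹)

C.

Reference: [inductance] = kg·m²·s⁻²·A⁻².
Each option:
  A. kg·m²·s⁻³·A⁻²
  B. [kg·s⁻²·A⁻¹] · [m²] = kg·m²·s⁻²·A⁻¹
  C. V·s·A⁻¹ = J·C⁻¹·s·A⁻¹ = kg·m²·s⁻²·A⁻²  ← same
  D. [m] · [kg·m²·s⁻³·A⁻²] = kg·m³·s⁻³·A⁻²
  E. [kg·s⁻²·A⁻¹] · [m²·s⁻¹] = kg·m²·s⁻³·A⁻¹
Only C. matches kg·m²·s⁻²·A⁻².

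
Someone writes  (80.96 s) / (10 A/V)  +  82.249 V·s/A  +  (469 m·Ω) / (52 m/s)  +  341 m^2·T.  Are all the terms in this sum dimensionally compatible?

Expand each in SI base units:
  (80.96 s) / (10 A/V):  [s] / [kg⁻¹·m⁻²·s³·A²] = kg·m²·s⁻²·A⁻²
  82.249 V·s/A:  V·s·A⁻¹ = J·C⁻¹·s·A⁻¹ = kg·m²·s⁻²·A⁻²
  (469 m·Ω) / (52 m/s):  [kg·m³·s⁻³·A⁻²] / [m·s⁻¹] = kg·m²·s⁻²·A⁻²
  341 m^2·T:  T·m² = Wb·m⁻²·m² = kg·m²·s⁻²·A⁻¹
The terms do not share a single dimension (kg·m²·s⁻²·A⁻² vs kg·m²·s⁻²·A⁻¹).

No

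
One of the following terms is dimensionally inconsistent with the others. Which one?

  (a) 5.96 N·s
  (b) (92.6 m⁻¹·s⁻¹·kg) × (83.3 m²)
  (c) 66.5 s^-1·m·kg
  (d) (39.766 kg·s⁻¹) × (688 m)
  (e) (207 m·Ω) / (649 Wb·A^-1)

Reduce each to base SI dimensions:
  (a) N·s = kg·m·s⁻²·s = kg·m·s⁻¹
  (b) [kg·m⁻¹·s⁻¹] · [m²] = kg·m·s⁻¹
  (c) kg·m·s⁻¹
  (d) [kg·s⁻¹] · [m] = kg·m·s⁻¹
  (e) [kg·m³·s⁻³·A⁻²] / [kg·m²·s⁻²·A⁻²] = m·s⁻¹
All reduce to kg·m·s⁻¹ except (e), which is m·s⁻¹.

(e)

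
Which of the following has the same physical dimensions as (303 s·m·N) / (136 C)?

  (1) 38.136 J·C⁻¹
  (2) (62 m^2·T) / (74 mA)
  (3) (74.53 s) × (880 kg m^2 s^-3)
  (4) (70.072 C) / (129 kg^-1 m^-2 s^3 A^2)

(4)

Reference: [kg·m²·s⁻¹] / [s·A] = kg·m²·s⁻²·A⁻¹.
Each option:
  (1) J·C⁻¹ = N·m·(s·A)⁻¹ = kg·m²·s⁻³·A⁻¹
  (2) [kg·m²·s⁻²·A⁻¹] / [A] = kg·m²·s⁻²·A⁻²
  (3) [s] · [kg·m²·s⁻³] = kg·m²·s⁻²
  (4) [s·A] / [kg⁻¹·m⁻²·s³·A²] = kg·m²·s⁻²·A⁻¹  ← same
Only (4) matches kg·m²·s⁻²·A⁻¹.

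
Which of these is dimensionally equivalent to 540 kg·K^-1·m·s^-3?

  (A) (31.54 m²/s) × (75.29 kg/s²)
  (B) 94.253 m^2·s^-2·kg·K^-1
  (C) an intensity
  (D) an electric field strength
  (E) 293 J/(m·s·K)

(E)

Reference: kg·m·s⁻³·K⁻¹.
Each option:
  (A) [m²·s⁻¹] · [kg·s⁻²] = kg·m²·s⁻³
  (B) kg·m²·s⁻²·K⁻¹
  (C) [intensity] = kg·s⁻³
  (D) [electric field strength] = kg·m·s⁻³·A⁻¹
  (E) J·s⁻¹·m⁻¹·K⁻¹ = N·m·s⁻¹·m⁻¹·K⁻¹ = kg·m·s⁻³·K⁻¹  ← same
Only (E) matches kg·m·s⁻³·K⁻¹.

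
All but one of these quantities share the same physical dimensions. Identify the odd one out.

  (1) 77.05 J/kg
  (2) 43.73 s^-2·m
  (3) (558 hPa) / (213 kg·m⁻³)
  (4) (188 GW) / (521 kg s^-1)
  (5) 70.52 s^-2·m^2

(2)

Dimensions:
  (1) J·kg⁻¹ = N·m·kg⁻¹ = m²·s⁻²
  (2) m·s⁻²
  (3) [kg·m⁻¹·s⁻²] / [kg·m⁻³] = m²·s⁻²
  (4) [kg·m²·s⁻³] / [kg·s⁻¹] = m²·s⁻²
  (5) m²·s⁻²
All reduce to m²·s⁻² except (2), which is m·s⁻².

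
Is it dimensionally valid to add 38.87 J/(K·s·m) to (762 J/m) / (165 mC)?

Work out the base dimensions of each:
  38.87 J/(K·s·m):  J·s⁻¹·m⁻¹·K⁻¹ = N·m·s⁻¹·m⁻¹·K⁻¹ = kg·m·s⁻³·K⁻¹
  (762 J/m) / (165 mC):  [kg·m·s⁻²] / [s·A] = kg·m·s⁻³·A⁻¹
kg·m·s⁻³·K⁻¹ ≠ kg·m·s⁻³·A⁻¹, so they cannot be added.

No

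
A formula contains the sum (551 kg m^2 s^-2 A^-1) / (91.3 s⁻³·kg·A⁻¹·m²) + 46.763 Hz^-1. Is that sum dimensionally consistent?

Dimensions:
  (551 kg m^2 s^-2 A^-1) / (91.3 s⁻³·kg·A⁻¹·m²):  [kg·m²·s⁻²·A⁻¹] / [kg·m²·s⁻³·A⁻¹] = s
  46.763 Hz^-1:  Hz⁻¹ = (s⁻¹)⁻¹ = s
Both are s, so they have the same dimensions and can be added.

Yes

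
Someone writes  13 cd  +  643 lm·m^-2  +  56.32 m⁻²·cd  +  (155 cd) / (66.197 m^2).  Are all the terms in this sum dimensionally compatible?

No

In SI base units:
  13 cd:  cd
  643 lm·m^-2:  lm·m⁻² = cd·m⁻² = m⁻²·cd
  56.32 m⁻²·cd:  cd·m⁻² = m⁻²·cd
  (155 cd) / (66.197 m^2):  [cd] / [m²] = m⁻²·cd
The terms do not share a single dimension (cd vs m⁻²·cd).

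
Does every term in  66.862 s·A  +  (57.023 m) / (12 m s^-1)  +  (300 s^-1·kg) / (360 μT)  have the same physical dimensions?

No

Work out the base dimensions of each:
  66.862 s·A:  A·s = s·A
  (57.023 m) / (12 m s^-1):  [m] / [m·s⁻¹] = s
  (300 s^-1·kg) / (360 μT):  [kg·s⁻¹] / [kg·s⁻²·A⁻¹] = s·A
The terms do not share a single dimension (s vs s·A).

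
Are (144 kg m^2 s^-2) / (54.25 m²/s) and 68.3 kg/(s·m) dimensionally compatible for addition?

Expand each in SI base units:
  (144 kg m^2 s^-2) / (54.25 m²/s):  [kg·m²·s⁻²] / [m²·s⁻¹] = kg·s⁻¹
  68.3 kg/(s·m):  kg·m⁻¹·s⁻¹
kg·s⁻¹ ≠ kg·m⁻¹·s⁻¹, so they cannot be added.

No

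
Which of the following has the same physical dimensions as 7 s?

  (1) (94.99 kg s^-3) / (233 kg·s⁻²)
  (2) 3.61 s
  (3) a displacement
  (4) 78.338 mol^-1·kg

(2)

Reference: s.
Each option:
  (1) [kg·s⁻³] / [kg·s⁻²] = s⁻¹
  (2) s  ← same
  (3) [displacement] = m
  (4) kg·mol⁻¹
Only (2) matches s.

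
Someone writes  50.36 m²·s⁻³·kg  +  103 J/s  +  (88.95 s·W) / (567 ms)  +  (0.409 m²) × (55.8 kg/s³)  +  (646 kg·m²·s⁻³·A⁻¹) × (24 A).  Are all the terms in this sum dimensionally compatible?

Yes

Dimensions:
  50.36 m²·s⁻³·kg:  kg·m²·s⁻³
  103 J/s:  J·s⁻¹ = N·m·s⁻¹ = kg·m²·s⁻³
  (88.95 s·W) / (567 ms):  [kg·m²·s⁻²] / [s] = kg·m²·s⁻³
  (0.409 m²) × (55.8 kg/s³):  [m²] · [kg·s⁻³] = kg·m²·s⁻³
  (646 kg·m²·s⁻³·A⁻¹) × (24 A):  [kg·m²·s⁻³·A⁻¹] · [A] = kg·m²·s⁻³
Every term reduces to kg·m²·s⁻³.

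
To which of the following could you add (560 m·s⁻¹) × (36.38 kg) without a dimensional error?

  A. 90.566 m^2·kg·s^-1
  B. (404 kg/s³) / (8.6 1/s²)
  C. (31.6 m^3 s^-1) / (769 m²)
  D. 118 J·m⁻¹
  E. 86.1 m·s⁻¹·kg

E.

Reference: [m·s⁻¹] · [kg] = kg·m·s⁻¹.
Each option:
  A. kg·m²·s⁻¹
  B. [kg·s⁻³] / [s⁻²] = kg·s⁻¹
  C. [m³·s⁻¹] / [m²] = m·s⁻¹
  D. J·m⁻¹ = N·m·m⁻¹ = kg·m·s⁻²
  E. kg·m·s⁻¹  ← same
Only E. matches kg·m·s⁻¹.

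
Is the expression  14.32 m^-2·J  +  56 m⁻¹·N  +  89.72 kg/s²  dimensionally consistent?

Yes

Work out the base dimensions of each:
  14.32 m^-2·J:  J·m⁻² = N·m·m⁻² = kg·s⁻²
  56 m⁻¹·N:  N·m⁻¹ = kg·m·s⁻²·m⁻¹ = kg·s⁻²
  89.72 kg/s²:  kg·s⁻²
Every term reduces to kg·s⁻².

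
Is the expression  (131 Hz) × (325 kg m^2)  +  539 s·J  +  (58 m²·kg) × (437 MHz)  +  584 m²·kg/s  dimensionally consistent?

Expand each in SI base units:
  (131 Hz) × (325 kg m^2):  [s⁻¹] · [kg·m²] = kg·m²·s⁻¹
  539 s·J:  J·s = N·m·s = kg·m²·s⁻¹
  (58 m²·kg) × (437 MHz):  [kg·m²] · [s⁻¹] = kg·m²·s⁻¹
  584 m²·kg/s:  kg·m²·s⁻¹
Every term reduces to kg·m²·s⁻¹.

Yes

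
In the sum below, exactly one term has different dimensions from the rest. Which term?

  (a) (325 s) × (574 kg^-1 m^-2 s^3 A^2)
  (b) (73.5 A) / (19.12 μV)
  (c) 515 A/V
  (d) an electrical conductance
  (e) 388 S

Expand each in SI base units:
  (a) [s] · [kg⁻¹·m⁻²·s³·A²] = kg⁻¹·m⁻²·s⁴·A²
  (b) [A] / [kg·m²·s⁻³·A⁻¹] = kg⁻¹·m⁻²·s³·A²
  (c) A·V⁻¹ = A·(J·C⁻¹)⁻¹ = kg⁻¹·m⁻²·s³·A²
  (d) [electrical conductance] = kg⁻¹·m⁻²·s³·A²
  (e) S = Ω⁻¹ = kg⁻¹·m⁻²·s³·A²
All reduce to kg⁻¹·m⁻²·s³·A² except (a), which is kg⁻¹·m⁻²·s⁴·A².

(a)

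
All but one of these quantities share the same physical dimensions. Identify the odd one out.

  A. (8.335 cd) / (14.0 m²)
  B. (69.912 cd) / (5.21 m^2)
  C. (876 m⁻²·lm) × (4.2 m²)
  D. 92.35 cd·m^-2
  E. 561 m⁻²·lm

Reduce each to base SI dimensions:
  A. [cd] / [m²] = m⁻²·cd
  B. [cd] / [m²] = m⁻²·cd
  C. [m⁻²·cd] · [m²] = cd
  D. cd·m⁻² = m⁻²·cd
  E. lm·m⁻² = cd·m⁻² = m⁻²·cd
All reduce to m⁻²·cd except C., which is cd.

C.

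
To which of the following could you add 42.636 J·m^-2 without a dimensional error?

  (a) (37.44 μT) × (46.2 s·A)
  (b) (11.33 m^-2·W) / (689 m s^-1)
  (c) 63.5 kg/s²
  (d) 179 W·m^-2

(c)

Reference: J·m⁻² = N·m·m⁻² = kg·s⁻².
Each option:
  (a) [kg·s⁻²·A⁻¹] · [s·A] = kg·s⁻¹
  (b) [kg·s⁻³] / [m·s⁻¹] = kg·m⁻¹·s⁻²
  (c) kg·s⁻²  ← same
  (d) W·m⁻² = J·s⁻¹·m⁻² = kg·s⁻³
Only (c) matches kg·s⁻².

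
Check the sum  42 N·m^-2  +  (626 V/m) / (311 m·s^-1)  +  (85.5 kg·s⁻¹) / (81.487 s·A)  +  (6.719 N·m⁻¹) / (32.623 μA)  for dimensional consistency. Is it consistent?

Expand each in SI base units:
  42 N·m^-2:  N·m⁻² = kg·m·s⁻²·m⁻² = kg·m⁻¹·s⁻²
  (626 V/m) / (311 m·s^-1):  [kg·m·s⁻³·A⁻¹] / [m·s⁻¹] = kg·s⁻²·A⁻¹
  (85.5 kg·s⁻¹) / (81.487 s·A):  [kg·s⁻¹] / [s·A] = kg·s⁻²·A⁻¹
  (6.719 N·m⁻¹) / (32.623 μA):  [kg·s⁻²] / [A] = kg·s⁻²·A⁻¹
The terms do not share a single dimension (kg·m⁻¹·s⁻² vs kg·s⁻²·A⁻¹).

No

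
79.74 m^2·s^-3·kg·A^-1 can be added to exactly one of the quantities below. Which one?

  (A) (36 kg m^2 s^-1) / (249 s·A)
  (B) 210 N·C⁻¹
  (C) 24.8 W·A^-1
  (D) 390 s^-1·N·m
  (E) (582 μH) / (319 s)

Reference: kg·m²·s⁻³·A⁻¹.
Each option:
  (A) [kg·m²·s⁻¹] / [s·A] = kg·m²·s⁻²·A⁻¹
  (B) N·C⁻¹ = kg·m·s⁻²·(s·A)⁻¹ = kg·m·s⁻³·A⁻¹
  (C) W·A⁻¹ = J·s⁻¹·A⁻¹ = kg·m²·s⁻³·A⁻¹  ← same
  (D) N·m·s⁻¹ = kg·m·s⁻²·m·s⁻¹ = kg·m²·s⁻³
  (E) [kg·m²·s⁻²·A⁻²] / [s] = kg·m²·s⁻³·A⁻²
Only (C) matches kg·m²·s⁻³·A⁻¹.

(C)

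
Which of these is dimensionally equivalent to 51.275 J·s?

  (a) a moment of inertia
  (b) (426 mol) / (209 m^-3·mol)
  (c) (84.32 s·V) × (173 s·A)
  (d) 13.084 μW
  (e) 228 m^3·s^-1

Reference: J·s = N·m·s = kg·m²·s⁻¹.
Each option:
  (a) [moment of inertia] = kg·m²
  (b) [mol] / [m⁻³·mol] = m³
  (c) [kg·m²·s⁻²·A⁻¹] · [s·A] = kg·m²·s⁻¹  ← same
  (d) W = J·s⁻¹ = kg·m²·s⁻³
  (e) m³·s⁻¹
Only (c) matches kg·m²·s⁻¹.

(c)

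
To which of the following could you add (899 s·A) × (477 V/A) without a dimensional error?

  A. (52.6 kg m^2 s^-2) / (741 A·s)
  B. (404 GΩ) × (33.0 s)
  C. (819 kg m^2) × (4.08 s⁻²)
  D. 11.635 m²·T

Reference: [s·A] · [kg·m²·s⁻³·A⁻²] = kg·m²·s⁻²·A⁻¹.
Each option:
  A. [kg·m²·s⁻²] / [s·A] = kg·m²·s⁻³·A⁻¹
  B. [kg·m²·s⁻³·A⁻²] · [s] = kg·m²·s⁻²·A⁻²
  C. [kg·m²] · [s⁻²] = kg·m²·s⁻²
  D. T·m² = Wb·m⁻²·m² = kg·m²·s⁻²·A⁻¹  ← same
Only D. matches kg·m²·s⁻²·A⁻¹.

D.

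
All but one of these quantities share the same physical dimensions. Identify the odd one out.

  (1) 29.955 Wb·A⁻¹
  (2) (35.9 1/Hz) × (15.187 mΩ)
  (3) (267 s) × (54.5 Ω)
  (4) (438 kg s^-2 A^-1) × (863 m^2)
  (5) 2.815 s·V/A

(4)

Expand each in SI base units:
  (1) Wb·A⁻¹ = V·s·A⁻¹ = kg·m²·s⁻²·A⁻²
  (2) [s] · [kg·m²·s⁻³·A⁻²] = kg·m²·s⁻²·A⁻²
  (3) [s] · [kg·m²·s⁻³·A⁻²] = kg·m²·s⁻²·A⁻²
  (4) [kg·s⁻²·A⁻¹] · [m²] = kg·m²·s⁻²·A⁻¹
  (5) V·s·A⁻¹ = J·C⁻¹·s·A⁻¹ = kg·m²·s⁻²·A⁻²
All reduce to kg·m²·s⁻²·A⁻² except (4), which is kg·m²·s⁻²·A⁻¹.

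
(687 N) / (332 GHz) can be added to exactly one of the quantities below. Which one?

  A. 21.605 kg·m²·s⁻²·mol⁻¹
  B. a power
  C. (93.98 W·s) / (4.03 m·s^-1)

Reference: [kg·m·s⁻²] / [s⁻¹] = kg·m·s⁻¹.
Each option:
  A. kg·m²·s⁻²·mol⁻¹
  B. [power] = kg·m²·s⁻³
  C. [kg·m²·s⁻²] / [m·s⁻¹] = kg·m·s⁻¹  ← same
Only C. matches kg·m·s⁻¹.

C.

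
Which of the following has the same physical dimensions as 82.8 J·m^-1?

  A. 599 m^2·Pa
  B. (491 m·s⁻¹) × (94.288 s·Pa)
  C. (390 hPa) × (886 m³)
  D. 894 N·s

A.

Reference: J·m⁻¹ = N·m·m⁻¹ = kg·m·s⁻².
Each option:
  A. Pa·m² = N·m⁻²·m² = kg·m·s⁻²  ← same
  B. [m·s⁻¹] · [kg·m⁻¹·s⁻¹] = kg·s⁻²
  C. [kg·m⁻¹·s⁻²] · [m³] = kg·m²·s⁻²
  D. N·s = kg·m·s⁻²·s = kg·m·s⁻¹
Only A. matches kg·m·s⁻².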